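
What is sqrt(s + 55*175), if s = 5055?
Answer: 2*sqrt(3670) ≈ 121.16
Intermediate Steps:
sqrt(s + 55*175) = sqrt(5055 + 55*175) = sqrt(5055 + 9625) = sqrt(14680) = 2*sqrt(3670)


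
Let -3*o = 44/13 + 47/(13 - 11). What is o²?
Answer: 54289/676 ≈ 80.309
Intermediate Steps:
o = -233/26 (o = -(44/13 + 47/(13 - 11))/3 = -(44*(1/13) + 47/2)/3 = -(44/13 + 47*(½))/3 = -(44/13 + 47/2)/3 = -⅓*699/26 = -233/26 ≈ -8.9615)
o² = (-233/26)² = 54289/676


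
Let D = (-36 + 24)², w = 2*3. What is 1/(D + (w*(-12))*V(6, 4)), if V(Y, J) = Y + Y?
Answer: -1/720 ≈ -0.0013889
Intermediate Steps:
V(Y, J) = 2*Y
w = 6
D = 144 (D = (-12)² = 144)
1/(D + (w*(-12))*V(6, 4)) = 1/(144 + (6*(-12))*(2*6)) = 1/(144 - 72*12) = 1/(144 - 864) = 1/(-720) = -1/720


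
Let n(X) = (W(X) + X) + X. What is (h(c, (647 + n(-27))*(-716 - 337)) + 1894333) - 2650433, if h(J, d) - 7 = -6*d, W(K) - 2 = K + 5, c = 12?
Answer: 2864121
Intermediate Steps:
W(K) = 7 + K (W(K) = 2 + (K + 5) = 2 + (5 + K) = 7 + K)
n(X) = 7 + 3*X (n(X) = ((7 + X) + X) + X = (7 + 2*X) + X = 7 + 3*X)
h(J, d) = 7 - 6*d
(h(c, (647 + n(-27))*(-716 - 337)) + 1894333) - 2650433 = ((7 - 6*(647 + (7 + 3*(-27)))*(-716 - 337)) + 1894333) - 2650433 = ((7 - 6*(647 + (7 - 81))*(-1053)) + 1894333) - 2650433 = ((7 - 6*(647 - 74)*(-1053)) + 1894333) - 2650433 = ((7 - 3438*(-1053)) + 1894333) - 2650433 = ((7 - 6*(-603369)) + 1894333) - 2650433 = ((7 + 3620214) + 1894333) - 2650433 = (3620221 + 1894333) - 2650433 = 5514554 - 2650433 = 2864121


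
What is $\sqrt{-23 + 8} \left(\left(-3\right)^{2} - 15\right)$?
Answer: $- 6 i \sqrt{15} \approx - 23.238 i$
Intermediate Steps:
$\sqrt{-23 + 8} \left(\left(-3\right)^{2} - 15\right) = \sqrt{-15} \left(9 - 15\right) = i \sqrt{15} \left(-6\right) = - 6 i \sqrt{15}$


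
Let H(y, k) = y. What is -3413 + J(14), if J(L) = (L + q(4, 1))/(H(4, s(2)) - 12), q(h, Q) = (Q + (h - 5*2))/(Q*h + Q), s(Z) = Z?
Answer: -27317/8 ≈ -3414.6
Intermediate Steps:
q(h, Q) = (-10 + Q + h)/(Q + Q*h) (q(h, Q) = (Q + (h - 10))/(Q + Q*h) = (Q + (-10 + h))/(Q + Q*h) = (-10 + Q + h)/(Q + Q*h))
J(L) = 1/8 - L/8 (J(L) = (L + (-10 + 1 + 4)/(1*(1 + 4)))/(4 - 12) = (L + 1*(-5)/5)/(-8) = (L + 1*(1/5)*(-5))*(-1/8) = (L - 1)*(-1/8) = (-1 + L)*(-1/8) = 1/8 - L/8)
-3413 + J(14) = -3413 + (1/8 - 1/8*14) = -3413 + (1/8 - 7/4) = -3413 - 13/8 = -27317/8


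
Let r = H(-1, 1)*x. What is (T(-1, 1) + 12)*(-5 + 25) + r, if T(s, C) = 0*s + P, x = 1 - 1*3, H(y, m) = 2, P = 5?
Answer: 336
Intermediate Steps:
x = -2 (x = 1 - 3 = -2)
T(s, C) = 5 (T(s, C) = 0*s + 5 = 0 + 5 = 5)
r = -4 (r = 2*(-2) = -4)
(T(-1, 1) + 12)*(-5 + 25) + r = (5 + 12)*(-5 + 25) - 4 = 17*20 - 4 = 340 - 4 = 336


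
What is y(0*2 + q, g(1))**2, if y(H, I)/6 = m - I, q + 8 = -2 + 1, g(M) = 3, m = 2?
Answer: 36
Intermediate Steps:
q = -9 (q = -8 + (-2 + 1) = -8 - 1 = -9)
y(H, I) = 12 - 6*I (y(H, I) = 6*(2 - I) = 12 - 6*I)
y(0*2 + q, g(1))**2 = (12 - 6*3)**2 = (12 - 18)**2 = (-6)**2 = 36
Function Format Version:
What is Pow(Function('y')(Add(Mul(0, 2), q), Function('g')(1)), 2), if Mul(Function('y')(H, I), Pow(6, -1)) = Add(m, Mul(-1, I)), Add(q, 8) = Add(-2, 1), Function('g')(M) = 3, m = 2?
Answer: 36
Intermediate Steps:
q = -9 (q = Add(-8, Add(-2, 1)) = Add(-8, -1) = -9)
Function('y')(H, I) = Add(12, Mul(-6, I)) (Function('y')(H, I) = Mul(6, Add(2, Mul(-1, I))) = Add(12, Mul(-6, I)))
Pow(Function('y')(Add(Mul(0, 2), q), Function('g')(1)), 2) = Pow(Add(12, Mul(-6, 3)), 2) = Pow(Add(12, -18), 2) = Pow(-6, 2) = 36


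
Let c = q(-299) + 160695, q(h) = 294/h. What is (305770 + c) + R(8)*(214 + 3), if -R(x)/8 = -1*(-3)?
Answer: 137915549/299 ≈ 4.6126e+5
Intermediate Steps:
c = 48047511/299 (c = 294/(-299) + 160695 = 294*(-1/299) + 160695 = -294/299 + 160695 = 48047511/299 ≈ 1.6069e+5)
R(x) = -24 (R(x) = -(-8)*(-3) = -8*3 = -24)
(305770 + c) + R(8)*(214 + 3) = (305770 + 48047511/299) - 24*(214 + 3) = 139472741/299 - 24*217 = 139472741/299 - 5208 = 137915549/299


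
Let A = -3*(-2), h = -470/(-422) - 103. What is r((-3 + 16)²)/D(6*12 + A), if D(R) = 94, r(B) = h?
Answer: -10749/9917 ≈ -1.0839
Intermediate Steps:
h = -21498/211 (h = -470*(-1/422) - 103 = 235/211 - 103 = -21498/211 ≈ -101.89)
A = 6
r(B) = -21498/211
r((-3 + 16)²)/D(6*12 + A) = -21498/211/94 = -21498/211*1/94 = -10749/9917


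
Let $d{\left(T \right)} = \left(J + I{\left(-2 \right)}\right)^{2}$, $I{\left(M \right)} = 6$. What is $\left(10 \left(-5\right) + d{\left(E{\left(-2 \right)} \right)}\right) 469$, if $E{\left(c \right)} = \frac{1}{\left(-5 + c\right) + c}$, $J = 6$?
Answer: $44086$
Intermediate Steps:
$E{\left(c \right)} = \frac{1}{-5 + 2 c}$
$d{\left(T \right)} = 144$ ($d{\left(T \right)} = \left(6 + 6\right)^{2} = 12^{2} = 144$)
$\left(10 \left(-5\right) + d{\left(E{\left(-2 \right)} \right)}\right) 469 = \left(10 \left(-5\right) + 144\right) 469 = \left(-50 + 144\right) 469 = 94 \cdot 469 = 44086$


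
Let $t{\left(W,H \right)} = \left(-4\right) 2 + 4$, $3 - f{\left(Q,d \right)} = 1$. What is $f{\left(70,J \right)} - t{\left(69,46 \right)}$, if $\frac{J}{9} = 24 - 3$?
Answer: $6$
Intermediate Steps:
$J = 189$ ($J = 9 \left(24 - 3\right) = 9 \cdot 21 = 189$)
$f{\left(Q,d \right)} = 2$ ($f{\left(Q,d \right)} = 3 - 1 = 2$)
$t{\left(W,H \right)} = -4$ ($t{\left(W,H \right)} = -8 + 4 = -4$)
$f{\left(70,J \right)} - t{\left(69,46 \right)} = 2 - -4 = 2 + 4 = 6$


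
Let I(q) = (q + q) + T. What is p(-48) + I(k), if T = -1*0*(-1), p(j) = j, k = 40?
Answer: 32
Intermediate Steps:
T = 0 (T = 0*(-1) = 0)
I(q) = 2*q (I(q) = (q + q) + 0 = 2*q + 0 = 2*q)
p(-48) + I(k) = -48 + 2*40 = -48 + 80 = 32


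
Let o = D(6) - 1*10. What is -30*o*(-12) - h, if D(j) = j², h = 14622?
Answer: -5262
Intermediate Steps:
o = 26 (o = 6² - 1*10 = 36 - 10 = 26)
-30*o*(-12) - h = -30*26*(-12) - 1*14622 = -780*(-12) - 14622 = 9360 - 14622 = -5262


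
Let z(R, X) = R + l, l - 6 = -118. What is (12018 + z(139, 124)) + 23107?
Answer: 35152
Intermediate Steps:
l = -112 (l = 6 - 118 = -112)
z(R, X) = -112 + R (z(R, X) = R - 112 = -112 + R)
(12018 + z(139, 124)) + 23107 = (12018 + (-112 + 139)) + 23107 = (12018 + 27) + 23107 = 12045 + 23107 = 35152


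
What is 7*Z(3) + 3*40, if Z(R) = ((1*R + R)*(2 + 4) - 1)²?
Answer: 8695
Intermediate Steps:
Z(R) = (-1 + 12*R)² (Z(R) = ((R + R)*6 - 1)² = ((2*R)*6 - 1)² = (12*R - 1)² = (-1 + 12*R)²)
7*Z(3) + 3*40 = 7*(-1 + 12*3)² + 3*40 = 7*(-1 + 36)² + 120 = 7*35² + 120 = 7*1225 + 120 = 8575 + 120 = 8695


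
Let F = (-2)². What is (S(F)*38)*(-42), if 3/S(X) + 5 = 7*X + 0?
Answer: -4788/23 ≈ -208.17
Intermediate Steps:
F = 4
S(X) = 3/(-5 + 7*X) (S(X) = 3/(-5 + (7*X + 0)) = 3/(-5 + 7*X))
(S(F)*38)*(-42) = ((3/(-5 + 7*4))*38)*(-42) = ((3/(-5 + 28))*38)*(-42) = ((3/23)*38)*(-42) = (114/23)*(-42) = -4788/23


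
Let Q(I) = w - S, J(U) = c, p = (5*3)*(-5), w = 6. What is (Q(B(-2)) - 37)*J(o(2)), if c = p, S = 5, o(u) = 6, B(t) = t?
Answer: 2700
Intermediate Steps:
p = -75 (p = 15*(-5) = -75)
c = -75
J(U) = -75
Q(I) = 1 (Q(I) = 6 - 1*5 = 6 - 5 = 1)
(Q(B(-2)) - 37)*J(o(2)) = (1 - 37)*(-75) = -36*(-75) = 2700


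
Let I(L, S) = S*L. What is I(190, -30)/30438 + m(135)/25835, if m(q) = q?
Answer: -251141/1379589 ≈ -0.18204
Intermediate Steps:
I(L, S) = L*S
I(190, -30)/30438 + m(135)/25835 = (190*(-30))/30438 + 135/25835 = -5700*1/30438 + 135*(1/25835) = -50/267 + 27/5167 = -251141/1379589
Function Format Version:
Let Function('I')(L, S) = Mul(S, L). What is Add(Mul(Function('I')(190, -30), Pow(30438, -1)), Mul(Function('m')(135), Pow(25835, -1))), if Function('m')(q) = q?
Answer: Rational(-251141, 1379589) ≈ -0.18204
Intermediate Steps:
Function('I')(L, S) = Mul(L, S)
Add(Mul(Function('I')(190, -30), Pow(30438, -1)), Mul(Function('m')(135), Pow(25835, -1))) = Add(Mul(Mul(190, -30), Pow(30438, -1)), Mul(135, Pow(25835, -1))) = Add(Mul(-5700, Rational(1, 30438)), Mul(135, Rational(1, 25835))) = Add(Rational(-50, 267), Rational(27, 5167)) = Rational(-251141, 1379589)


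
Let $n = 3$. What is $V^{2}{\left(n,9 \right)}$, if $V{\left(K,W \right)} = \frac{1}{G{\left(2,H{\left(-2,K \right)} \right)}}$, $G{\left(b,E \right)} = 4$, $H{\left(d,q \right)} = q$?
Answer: $\frac{1}{16} \approx 0.0625$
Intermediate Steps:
$V{\left(K,W \right)} = \frac{1}{4}$
$V^{2}{\left(n,9 \right)} = \left(\frac{1}{4}\right)^{2} = \frac{1}{16}$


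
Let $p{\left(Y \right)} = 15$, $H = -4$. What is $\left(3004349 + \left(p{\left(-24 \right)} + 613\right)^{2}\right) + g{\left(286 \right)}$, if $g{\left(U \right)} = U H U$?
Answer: $3071549$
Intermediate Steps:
$g{\left(U \right)} = - 4 U^{2}$ ($g{\left(U \right)} = U \left(-4\right) U = - 4 U U = - 4 U^{2}$)
$\left(3004349 + \left(p{\left(-24 \right)} + 613\right)^{2}\right) + g{\left(286 \right)} = \left(3004349 + \left(15 + 613\right)^{2}\right) - 4 \cdot 286^{2} = \left(3004349 + 628^{2}\right) - 327184 = \left(3004349 + 394384\right) - 327184 = 3398733 - 327184 = 3071549$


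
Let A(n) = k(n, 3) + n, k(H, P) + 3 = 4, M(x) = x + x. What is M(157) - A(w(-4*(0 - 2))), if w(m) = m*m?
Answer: 249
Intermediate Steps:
M(x) = 2*x
w(m) = m**2
k(H, P) = 1 (k(H, P) = -3 + 4 = 1)
A(n) = 1 + n
M(157) - A(w(-4*(0 - 2))) = 2*157 - (1 + (-4*(0 - 2))**2) = 314 - (1 + (-4*(-2))**2) = 314 - (1 + 8**2) = 314 - (1 + 64) = 314 - 1*65 = 314 - 65 = 249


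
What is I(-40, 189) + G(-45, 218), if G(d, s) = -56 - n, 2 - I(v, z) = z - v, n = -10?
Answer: -273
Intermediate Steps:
I(v, z) = 2 + v - z (I(v, z) = 2 - (z - v) = 2 + (v - z) = 2 + v - z)
G(d, s) = -46 (G(d, s) = -56 - 1*(-10) = -56 + 10 = -46)
I(-40, 189) + G(-45, 218) = (2 - 40 - 1*189) - 46 = (2 - 40 - 189) - 46 = -227 - 46 = -273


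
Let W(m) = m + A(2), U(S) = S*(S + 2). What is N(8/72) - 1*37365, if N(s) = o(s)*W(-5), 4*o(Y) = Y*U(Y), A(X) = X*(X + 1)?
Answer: -108956321/2916 ≈ -37365.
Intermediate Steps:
A(X) = X*(1 + X)
U(S) = S*(2 + S)
W(m) = 6 + m (W(m) = m + 2*(1 + 2) = m + 2*3 = m + 6 = 6 + m)
o(Y) = Y**2*(2 + Y)/4 (o(Y) = (Y*(Y*(2 + Y)))/4 = (Y**2*(2 + Y))/4 = Y**2*(2 + Y)/4)
N(s) = s**2*(2 + s)/4 (N(s) = (s**2*(2 + s)/4)*(6 - 5) = (s**2*(2 + s)/4)*1 = s**2*(2 + s)/4)
N(8/72) - 1*37365 = (8/72)**2*(2 + 8/72)/4 - 1*37365 = (8*(1/72))**2*(2 + 8*(1/72))/4 - 37365 = (1/9)**2*(2 + 1/9)/4 - 37365 = (1/4)*(1/81)*(19/9) - 37365 = 19/2916 - 37365 = -108956321/2916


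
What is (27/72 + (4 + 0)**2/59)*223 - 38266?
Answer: -17993537/472 ≈ -38122.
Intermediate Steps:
(27/72 + (4 + 0)**2/59)*223 - 38266 = (27*(1/72) + 4**2*(1/59))*223 - 38266 = (3/8 + 16*(1/59))*223 - 38266 = (3/8 + 16/59)*223 - 38266 = (305/472)*223 - 38266 = 68015/472 - 38266 = -17993537/472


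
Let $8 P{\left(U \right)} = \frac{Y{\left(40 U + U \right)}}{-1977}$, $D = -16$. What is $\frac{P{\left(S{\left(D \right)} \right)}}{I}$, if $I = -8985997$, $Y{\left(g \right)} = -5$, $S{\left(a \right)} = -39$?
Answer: $- \frac{5}{142122528552} \approx -3.5181 \cdot 10^{-11}$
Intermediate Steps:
$P{\left(U \right)} = \frac{5}{15816}$ ($P{\left(U \right)} = \frac{\left(-5\right) \frac{1}{-1977}}{8} = \frac{\left(-5\right) \left(- \frac{1}{1977}\right)}{8} = \frac{1}{8} \cdot \frac{5}{1977} = \frac{5}{15816}$)
$\frac{P{\left(S{\left(D \right)} \right)}}{I} = \frac{5}{15816 \left(-8985997\right)} = \frac{5}{15816} \left(- \frac{1}{8985997}\right) = - \frac{5}{142122528552}$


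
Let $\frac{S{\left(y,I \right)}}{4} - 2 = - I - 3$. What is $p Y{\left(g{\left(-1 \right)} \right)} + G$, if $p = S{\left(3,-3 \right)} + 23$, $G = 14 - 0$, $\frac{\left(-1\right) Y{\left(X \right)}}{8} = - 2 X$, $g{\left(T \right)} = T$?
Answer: $-482$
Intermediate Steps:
$S{\left(y,I \right)} = -4 - 4 I$ ($S{\left(y,I \right)} = 8 + 4 \left(- I - 3\right) = 8 + 4 \left(-3 - I\right) = 8 - \left(12 + 4 I\right) = -4 - 4 I$)
$Y{\left(X \right)} = 16 X$ ($Y{\left(X \right)} = - 8 \left(- 2 X\right) = 16 X$)
$G = 14$ ($G = 14 + 0 = 14$)
$p = 31$ ($p = \left(-4 - -12\right) + 23 = \left(-4 + 12\right) + 23 = 8 + 23 = 31$)
$p Y{\left(g{\left(-1 \right)} \right)} + G = 31 \cdot 16 \left(-1\right) + 14 = 31 \left(-16\right) + 14 = -496 + 14 = -482$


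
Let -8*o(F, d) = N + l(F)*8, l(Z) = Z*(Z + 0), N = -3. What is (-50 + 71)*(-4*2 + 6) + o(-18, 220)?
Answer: -2925/8 ≈ -365.63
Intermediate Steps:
l(Z) = Z² (l(Z) = Z*Z = Z²)
o(F, d) = 3/8 - F² (o(F, d) = -(-3 + F²*8)/8 = -(-3 + 8*F²)/8 = 3/8 - F²)
(-50 + 71)*(-4*2 + 6) + o(-18, 220) = (-50 + 71)*(-4*2 + 6) + (3/8 - 1*(-18)²) = 21*(-8 + 6) + (3/8 - 1*324) = 21*(-2) + (3/8 - 324) = -42 - 2589/8 = -2925/8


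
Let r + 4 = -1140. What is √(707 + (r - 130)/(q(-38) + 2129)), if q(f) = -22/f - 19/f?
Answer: √4628182246527/80943 ≈ 26.578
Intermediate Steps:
q(f) = -41/f
r = -1144 (r = -4 - 1140 = -1144)
√(707 + (r - 130)/(q(-38) + 2129)) = √(707 + (-1144 - 130)/(-41/(-38) + 2129)) = √(707 - 1274/(-41*(-1/38) + 2129)) = √(707 - 1274/(41/38 + 2129)) = √(707 - 1274/80943/38) = √(707 - 1274*38/80943) = √(707 - 48412/80943) = √(57178289/80943) = √4628182246527/80943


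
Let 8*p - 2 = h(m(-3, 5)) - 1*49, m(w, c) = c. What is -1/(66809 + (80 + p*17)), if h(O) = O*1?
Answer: -4/267199 ≈ -1.4970e-5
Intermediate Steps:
h(O) = O
p = -21/4 (p = ¼ + (5 - 1*49)/8 = ¼ + (5 - 49)/8 = ¼ + (⅛)*(-44) = ¼ - 11/2 = -21/4 ≈ -5.2500)
-1/(66809 + (80 + p*17)) = -1/(66809 + (80 - 21/4*17)) = -1/(66809 + (80 - 357/4)) = -1/(66809 - 37/4) = -1/267199/4 = -1*4/267199 = -4/267199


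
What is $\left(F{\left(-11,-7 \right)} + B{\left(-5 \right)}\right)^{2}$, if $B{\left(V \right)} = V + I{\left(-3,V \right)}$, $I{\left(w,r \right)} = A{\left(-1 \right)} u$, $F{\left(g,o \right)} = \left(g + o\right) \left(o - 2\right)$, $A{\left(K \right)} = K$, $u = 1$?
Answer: $24336$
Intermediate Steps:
$F{\left(g,o \right)} = \left(-2 + o\right) \left(g + o\right)$ ($F{\left(g,o \right)} = \left(g + o\right) \left(-2 + o\right) = \left(-2 + o\right) \left(g + o\right)$)
$I{\left(w,r \right)} = -1$ ($I{\left(w,r \right)} = \left(-1\right) 1 = -1$)
$B{\left(V \right)} = -1 + V$ ($B{\left(V \right)} = V - 1 = -1 + V$)
$\left(F{\left(-11,-7 \right)} + B{\left(-5 \right)}\right)^{2} = \left(\left(\left(-7\right)^{2} - -22 - -14 - -77\right) - 6\right)^{2} = \left(\left(49 + 22 + 14 + 77\right) - 6\right)^{2} = \left(162 - 6\right)^{2} = 156^{2} = 24336$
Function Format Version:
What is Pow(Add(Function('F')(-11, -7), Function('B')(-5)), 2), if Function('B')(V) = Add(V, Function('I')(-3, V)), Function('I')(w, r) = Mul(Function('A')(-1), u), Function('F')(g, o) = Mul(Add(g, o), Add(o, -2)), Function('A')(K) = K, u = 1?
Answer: 24336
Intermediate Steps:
Function('F')(g, o) = Mul(Add(-2, o), Add(g, o)) (Function('F')(g, o) = Mul(Add(g, o), Add(-2, o)) = Mul(Add(-2, o), Add(g, o)))
Function('I')(w, r) = -1 (Function('I')(w, r) = Mul(-1, 1) = -1)
Function('B')(V) = Add(-1, V) (Function('B')(V) = Add(V, -1) = Add(-1, V))
Pow(Add(Function('F')(-11, -7), Function('B')(-5)), 2) = Pow(Add(Add(Pow(-7, 2), Mul(-2, -11), Mul(-2, -7), Mul(-11, -7)), Add(-1, -5)), 2) = Pow(Add(Add(49, 22, 14, 77), -6), 2) = Pow(Add(162, -6), 2) = Pow(156, 2) = 24336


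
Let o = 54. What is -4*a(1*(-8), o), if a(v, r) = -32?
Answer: 128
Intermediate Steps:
-4*a(1*(-8), o) = -4*(-32) = 128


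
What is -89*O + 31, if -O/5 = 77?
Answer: 34296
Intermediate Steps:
O = -385 (O = -5*77 = -385)
-89*O + 31 = -89*(-385) + 31 = 34265 + 31 = 34296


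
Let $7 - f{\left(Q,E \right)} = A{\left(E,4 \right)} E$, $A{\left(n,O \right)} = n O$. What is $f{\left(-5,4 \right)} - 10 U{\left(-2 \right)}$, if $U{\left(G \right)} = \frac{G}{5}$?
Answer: $-53$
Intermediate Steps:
$A{\left(n,O \right)} = O n$
$U{\left(G \right)} = \frac{G}{5}$ ($U{\left(G \right)} = G \frac{1}{5} = \frac{G}{5}$)
$f{\left(Q,E \right)} = 7 - 4 E^{2}$ ($f{\left(Q,E \right)} = 7 - 4 E E = 7 - 4 E^{2}$)
$f{\left(-5,4 \right)} - 10 U{\left(-2 \right)} = \left(7 - 4 \cdot 4^{2}\right) - 10 \cdot \frac{1}{5} \left(-2\right) = \left(7 - 64\right) - -4 = \left(7 - 64\right) + 4 = -57 + 4 = -53$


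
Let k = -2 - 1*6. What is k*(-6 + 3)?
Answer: 24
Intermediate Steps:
k = -8 (k = -2 - 6 = -8)
k*(-6 + 3) = -8*(-6 + 3) = -8*(-3) = 24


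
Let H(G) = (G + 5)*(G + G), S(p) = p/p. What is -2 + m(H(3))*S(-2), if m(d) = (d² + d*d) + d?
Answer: 4654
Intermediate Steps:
S(p) = 1
H(G) = 2*G*(5 + G) (H(G) = (5 + G)*(2*G) = 2*G*(5 + G))
m(d) = d + 2*d² (m(d) = (d² + d²) + d = 2*d² + d = d + 2*d²)
-2 + m(H(3))*S(-2) = -2 + ((2*3*(5 + 3))*(1 + 2*(2*3*(5 + 3))))*1 = -2 + ((2*3*8)*(1 + 2*(2*3*8)))*1 = -2 + (48*(1 + 2*48))*1 = -2 + (48*(1 + 96))*1 = -2 + (48*97)*1 = -2 + 4656*1 = -2 + 4656 = 4654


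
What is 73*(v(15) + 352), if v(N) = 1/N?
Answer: 385513/15 ≈ 25701.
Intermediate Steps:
73*(v(15) + 352) = 73*(1/15 + 352) = 73*(5281/15) = 385513/15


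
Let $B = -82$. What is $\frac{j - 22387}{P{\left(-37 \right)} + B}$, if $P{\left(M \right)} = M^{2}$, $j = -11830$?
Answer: $- \frac{34217}{1287} \approx -26.587$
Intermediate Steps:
$\frac{j - 22387}{P{\left(-37 \right)} + B} = \frac{-11830 - 22387}{\left(-37\right)^{2} - 82} = - \frac{34217}{1369 - 82} = - \frac{34217}{1287}$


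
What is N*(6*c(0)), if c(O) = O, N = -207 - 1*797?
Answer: 0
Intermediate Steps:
N = -1004 (N = -207 - 797 = -1004)
N*(6*c(0)) = -6024*0 = -1004*0 = 0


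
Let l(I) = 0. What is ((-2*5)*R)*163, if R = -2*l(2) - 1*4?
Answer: 6520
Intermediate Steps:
R = -4 (R = -2*0 - 1*4 = 0 - 4 = -4)
((-2*5)*R)*163 = (-2*5*(-4))*163 = -10*(-4)*163 = 40*163 = 6520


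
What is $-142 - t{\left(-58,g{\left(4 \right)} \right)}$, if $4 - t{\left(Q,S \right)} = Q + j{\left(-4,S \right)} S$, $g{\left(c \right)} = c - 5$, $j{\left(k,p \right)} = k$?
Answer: $-200$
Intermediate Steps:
$g{\left(c \right)} = -5 + c$ ($g{\left(c \right)} = c - 5 = -5 + c$)
$t{\left(Q,S \right)} = 4 - Q + 4 S$ ($t{\left(Q,S \right)} = 4 - \left(Q - 4 S\right) = 4 - Q + 4 S$)
$-142 - t{\left(-58,g{\left(4 \right)} \right)} = -142 - \left(4 - -58 + 4 \left(-5 + 4\right)\right) = -142 - \left(4 + 58 + 4 \left(-1\right)\right) = -142 - \left(4 + 58 - 4\right) = -142 - 58 = -200$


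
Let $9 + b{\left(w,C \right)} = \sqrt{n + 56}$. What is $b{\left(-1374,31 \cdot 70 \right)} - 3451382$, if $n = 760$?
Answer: $-3451391 + 4 \sqrt{51} \approx -3.4514 \cdot 10^{6}$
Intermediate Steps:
$b{\left(w,C \right)} = -9 + 4 \sqrt{51}$ ($b{\left(w,C \right)} = -9 + \sqrt{760 + 56} = -9 + \sqrt{816} = -9 + 4 \sqrt{51}$)
$b{\left(-1374,31 \cdot 70 \right)} - 3451382 = \left(-9 + 4 \sqrt{51}\right) - 3451382 = -3451391 + 4 \sqrt{51}$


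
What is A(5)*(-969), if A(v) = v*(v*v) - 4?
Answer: -117249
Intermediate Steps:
A(v) = -4 + v**3 (A(v) = v*v**2 - 4 = v**3 - 4 = -4 + v**3)
A(5)*(-969) = (-4 + 5**3)*(-969) = (-4 + 125)*(-969) = 121*(-969) = -117249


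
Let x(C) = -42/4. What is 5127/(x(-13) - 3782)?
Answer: -10254/7585 ≈ -1.3519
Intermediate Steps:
x(C) = -21/2 (x(C) = -42*1/4 = -21/2)
5127/(x(-13) - 3782) = 5127/(-21/2 - 3782) = 5127/(-7585/2) = 5127*(-2/7585) = -10254/7585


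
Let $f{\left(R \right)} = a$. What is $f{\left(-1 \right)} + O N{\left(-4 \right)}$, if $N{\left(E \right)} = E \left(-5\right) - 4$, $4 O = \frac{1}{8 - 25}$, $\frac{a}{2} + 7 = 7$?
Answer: $- \frac{4}{17} \approx -0.23529$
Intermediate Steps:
$a = 0$ ($a = -14 + 2 \cdot 7 = -14 + 14 = 0$)
$O = - \frac{1}{68}$ ($O = \frac{1}{4 \left(8 - 25\right)} = \frac{1}{4 \left(-17\right)} = \frac{1}{4} \left(- \frac{1}{17}\right) = - \frac{1}{68} \approx -0.014706$)
$N{\left(E \right)} = -4 - 5 E$ ($N{\left(E \right)} = - 5 E - 4 = -4 - 5 E$)
$f{\left(R \right)} = 0$
$f{\left(-1 \right)} + O N{\left(-4 \right)} = 0 - \frac{-4 - -20}{68} = 0 - \frac{-4 + 20}{68} = 0 - \frac{4}{17} = - \frac{4}{17}$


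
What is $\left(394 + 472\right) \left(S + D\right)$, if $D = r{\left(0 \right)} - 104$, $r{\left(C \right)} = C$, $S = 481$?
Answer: $326482$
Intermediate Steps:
$D = -104$ ($D = 0 - 104 = -104$)
$\left(394 + 472\right) \left(S + D\right) = \left(394 + 472\right) \left(481 - 104\right) = 866 \cdot 377 = 326482$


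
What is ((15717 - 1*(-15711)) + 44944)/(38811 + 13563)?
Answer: 38186/26187 ≈ 1.4582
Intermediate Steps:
((15717 - 1*(-15711)) + 44944)/(38811 + 13563) = ((15717 + 15711) + 44944)/52374 = (31428 + 44944)*(1/52374) = 76372*(1/52374) = 38186/26187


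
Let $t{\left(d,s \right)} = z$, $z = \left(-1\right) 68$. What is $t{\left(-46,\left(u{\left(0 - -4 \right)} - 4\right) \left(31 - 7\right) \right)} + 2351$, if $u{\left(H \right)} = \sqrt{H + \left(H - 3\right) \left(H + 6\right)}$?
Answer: $2283$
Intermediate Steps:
$u{\left(H \right)} = \sqrt{H + \left(-3 + H\right) \left(6 + H\right)}$
$z = -68$
$t{\left(d,s \right)} = -68$
$t{\left(-46,\left(u{\left(0 - -4 \right)} - 4\right) \left(31 - 7\right) \right)} + 2351 = -68 + 2351 = 2283$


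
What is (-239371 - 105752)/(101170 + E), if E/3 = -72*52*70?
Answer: 345123/685070 ≈ 0.50378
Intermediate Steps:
E = -786240 (E = 3*(-72*52*70) = 3*(-3744*70) = 3*(-262080) = -786240)
(-239371 - 105752)/(101170 + E) = (-239371 - 105752)/(101170 - 786240) = -345123/(-685070) = -345123*(-1/685070) = 345123/685070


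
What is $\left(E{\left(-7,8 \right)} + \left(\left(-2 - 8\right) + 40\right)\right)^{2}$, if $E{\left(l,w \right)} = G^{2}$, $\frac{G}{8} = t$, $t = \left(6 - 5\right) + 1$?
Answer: $81796$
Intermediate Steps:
$t = 2$ ($t = 1 + 1 = 2$)
$G = 16$ ($G = 8 \cdot 2 = 16$)
$E{\left(l,w \right)} = 256$ ($E{\left(l,w \right)} = 16^{2} = 256$)
$\left(E{\left(-7,8 \right)} + \left(\left(-2 - 8\right) + 40\right)\right)^{2} = \left(256 + \left(\left(-2 - 8\right) + 40\right)\right)^{2} = \left(256 + \left(-10 + 40\right)\right)^{2} = \left(256 + 30\right)^{2} = 286^{2} = 81796$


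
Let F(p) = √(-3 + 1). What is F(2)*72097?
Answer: 72097*I*√2 ≈ 1.0196e+5*I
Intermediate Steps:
F(p) = I*√2 (F(p) = √(-2) = I*√2)
F(2)*72097 = (I*√2)*72097 = 72097*I*√2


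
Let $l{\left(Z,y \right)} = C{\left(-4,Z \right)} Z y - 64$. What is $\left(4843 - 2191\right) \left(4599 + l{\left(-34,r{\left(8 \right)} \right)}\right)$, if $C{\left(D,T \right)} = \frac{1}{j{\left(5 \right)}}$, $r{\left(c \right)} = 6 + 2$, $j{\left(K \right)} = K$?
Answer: $\frac{59412756}{5} \approx 1.1883 \cdot 10^{7}$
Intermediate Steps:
$r{\left(c \right)} = 8$
$C{\left(D,T \right)} = \frac{1}{5}$
$l{\left(Z,y \right)} = -64 + \frac{Z y}{5}$ ($l{\left(Z,y \right)} = \frac{Z}{5} y - 64 = \frac{Z y}{5} - 64 = -64 + \frac{Z y}{5}$)
$\left(4843 - 2191\right) \left(4599 + l{\left(-34,r{\left(8 \right)} \right)}\right) = \left(4843 - 2191\right) \left(4599 - \left(64 + \frac{34}{5} \cdot 8\right)\right) = 2652 \left(4599 - \frac{592}{5}\right) = 2652 \cdot \frac{22403}{5} = \frac{59412756}{5}$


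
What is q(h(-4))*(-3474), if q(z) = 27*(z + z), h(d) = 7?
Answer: -1313172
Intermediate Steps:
q(z) = 54*z (q(z) = 27*(2*z) = 54*z)
q(h(-4))*(-3474) = (54*7)*(-3474) = 378*(-3474) = -1313172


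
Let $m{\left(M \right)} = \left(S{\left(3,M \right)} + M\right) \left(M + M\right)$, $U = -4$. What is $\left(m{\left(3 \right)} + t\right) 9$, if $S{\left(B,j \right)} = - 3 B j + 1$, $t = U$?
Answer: $-1278$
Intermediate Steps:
$t = -4$
$S{\left(B,j \right)} = 1 - 3 B j$ ($S{\left(B,j \right)} = - 3 B j + 1 = 1 - 3 B j$)
$m{\left(M \right)} = 2 M \left(1 - 8 M\right)$ ($m{\left(M \right)} = \left(\left(1 - 9 M\right) + M\right) \left(M + M\right) = \left(\left(1 - 9 M\right) + M\right) 2 M = \left(1 - 8 M\right) 2 M = 2 M \left(1 - 8 M\right)$)
$\left(m{\left(3 \right)} + t\right) 9 = \left(2 \cdot 3 \left(1 - 24\right) - 4\right) 9 = \left(2 \cdot 3 \left(-23\right) - 4\right) 9 = \left(-138 - 4\right) 9 = \left(-142\right) 9 = -1278$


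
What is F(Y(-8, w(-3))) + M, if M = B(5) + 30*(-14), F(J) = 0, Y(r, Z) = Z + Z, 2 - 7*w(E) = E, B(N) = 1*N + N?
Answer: -410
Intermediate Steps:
B(N) = 2*N (B(N) = N + N = 2*N)
w(E) = 2/7 - E/7
Y(r, Z) = 2*Z
M = -410 (M = 2*5 + 30*(-14) = 10 - 420 = -410)
F(Y(-8, w(-3))) + M = 0 - 410 = -410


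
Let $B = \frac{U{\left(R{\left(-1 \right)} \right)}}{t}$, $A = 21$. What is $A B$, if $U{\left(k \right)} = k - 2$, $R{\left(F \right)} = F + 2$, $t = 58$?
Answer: $- \frac{21}{58} \approx -0.36207$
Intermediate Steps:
$R{\left(F \right)} = 2 + F$
$U{\left(k \right)} = -2 + k$ ($U{\left(k \right)} = k - 2 = -2 + k$)
$B = - \frac{1}{58}$ ($B = \frac{-2 + \left(2 - 1\right)}{58} = \left(-2 + 1\right) \frac{1}{58} = \left(-1\right) \frac{1}{58} = - \frac{1}{58} \approx -0.017241$)
$A B = 21 \left(- \frac{1}{58}\right) = - \frac{21}{58}$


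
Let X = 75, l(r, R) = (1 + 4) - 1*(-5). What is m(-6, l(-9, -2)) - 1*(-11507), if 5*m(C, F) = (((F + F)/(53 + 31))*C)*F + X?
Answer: 80634/7 ≈ 11519.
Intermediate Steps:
l(r, R) = 10 (l(r, R) = 5 + 5 = 10)
m(C, F) = 15 + C*F²/210 (m(C, F) = ((((F + F)/(53 + 31))*C)*F + 75)/5 = ((((2*F)/84)*C)*F + 75)/5 = ((((2*F)*(1/84))*C)*F + 75)/5 = (((F/42)*C)*F + 75)/5 = ((C*F/42)*F + 75)/5 = (C*F²/42 + 75)/5 = (75 + C*F²/42)/5 = 15 + C*F²/210)
m(-6, l(-9, -2)) - 1*(-11507) = (15 + (1/210)*(-6)*10²) - 1*(-11507) = (15 + (1/210)*(-6)*100) + 11507 = (15 - 20/7) + 11507 = 85/7 + 11507 = 80634/7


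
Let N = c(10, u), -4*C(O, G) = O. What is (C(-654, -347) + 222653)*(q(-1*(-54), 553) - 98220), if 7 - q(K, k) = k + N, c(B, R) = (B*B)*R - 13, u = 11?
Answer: -44497791949/2 ≈ -2.2249e+10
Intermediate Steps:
C(O, G) = -O/4
c(B, R) = -13 + R*B**2 (c(B, R) = B**2*R - 13 = R*B**2 - 13 = -13 + R*B**2)
N = 1087 (N = -13 + 11*10**2 = -13 + 11*100 = -13 + 1100 = 1087)
q(K, k) = -1080 - k (q(K, k) = 7 - (k + 1087) = 7 - (1087 + k) = 7 + (-1087 - k) = -1080 - k)
(C(-654, -347) + 222653)*(q(-1*(-54), 553) - 98220) = (-1/4*(-654) + 222653)*((-1080 - 1*553) - 98220) = (327/2 + 222653)*((-1080 - 553) - 98220) = 445633*(-1633 - 98220)/2 = (445633/2)*(-99853) = -44497791949/2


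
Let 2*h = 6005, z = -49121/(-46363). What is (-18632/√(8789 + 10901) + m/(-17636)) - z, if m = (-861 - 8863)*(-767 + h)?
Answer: 503486344385/408828934 - 9316*√19690/9845 ≈ 1098.8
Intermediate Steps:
z = 49121/46363 (z = -49121*(-1/46363) = 49121/46363 ≈ 1.0595)
h = 6005/2 (h = (½)*6005 = 6005/2 ≈ 3002.5)
m = -21738002 (m = (-861 - 8863)*(-767 + 6005/2) = -9724*4471/2 = -21738002)
(-18632/√(8789 + 10901) + m/(-17636)) - z = (-18632/√(8789 + 10901) - 21738002/(-17636)) - 1*49121/46363 = (-18632*√19690/19690 - 21738002*(-1/17636)) - 49121/46363 = (-9316*√19690/9845 + 10869001/8818) - 49121/46363 = (10869001/8818 - 9316*√19690/9845) - 49121/46363 = 503486344385/408828934 - 9316*√19690/9845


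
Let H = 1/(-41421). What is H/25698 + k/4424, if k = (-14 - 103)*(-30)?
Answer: 934043341789/1177267164948 ≈ 0.79340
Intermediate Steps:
H = -1/41421 ≈ -2.4142e-5
k = 3510 (k = -117*(-30) = 3510)
H/25698 + k/4424 = -1/41421/25698 + 3510/4424 = -1/41421*1/25698 + 3510*(1/4424) = -1/1064436858 + 1755/2212 = 934043341789/1177267164948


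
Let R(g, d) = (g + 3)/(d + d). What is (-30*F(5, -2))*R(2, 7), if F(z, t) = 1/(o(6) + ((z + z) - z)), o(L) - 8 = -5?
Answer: -75/56 ≈ -1.3393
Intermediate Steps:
o(L) = 3 (o(L) = 8 - 5 = 3)
R(g, d) = (3 + g)/(2*d) (R(g, d) = (3 + g)/((2*d)) = (3 + g)*(1/(2*d)) = (3 + g)/(2*d))
F(z, t) = 1/(3 + z) (F(z, t) = 1/(3 + ((z + z) - z)) = 1/(3 + (2*z - z)) = 1/(3 + z))
(-30*F(5, -2))*R(2, 7) = (-30/(3 + 5))*((½)*(3 + 2)/7) = (-30/8)*((½)*(⅐)*5) = -30*⅛*(5/14) = -15/4*5/14 = -75/56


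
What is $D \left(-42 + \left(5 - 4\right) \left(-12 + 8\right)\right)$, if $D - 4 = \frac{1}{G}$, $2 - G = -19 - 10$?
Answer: $- \frac{5750}{31} \approx -185.48$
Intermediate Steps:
$G = 31$ ($G = 2 - \left(-19 - 10\right) = 2 - -29 = 2 + 29 = 31$)
$D = \frac{125}{31}$ ($D = 4 + \frac{1}{31} = \frac{125}{31} \approx 4.0323$)
$D \left(-42 + \left(5 - 4\right) \left(-12 + 8\right)\right) = \frac{125 \left(-42 + \left(5 - 4\right) \left(-12 + 8\right)\right)}{31} = \frac{125 \left(-42 + 1 \left(-4\right)\right)}{31} = \frac{125 \left(-42 - 4\right)}{31} = \frac{125}{31} \left(-46\right) = - \frac{5750}{31}$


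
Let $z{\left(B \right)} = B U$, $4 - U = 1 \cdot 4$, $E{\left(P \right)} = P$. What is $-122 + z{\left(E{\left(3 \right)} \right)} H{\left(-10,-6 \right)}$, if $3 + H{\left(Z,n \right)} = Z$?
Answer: $-122$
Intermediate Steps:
$H{\left(Z,n \right)} = -3 + Z$
$U = 0$ ($U = 4 - 1 \cdot 4 = 4 - 4 = 0$)
$z{\left(B \right)} = 0$ ($z{\left(B \right)} = B 0 = 0$)
$-122 + z{\left(E{\left(3 \right)} \right)} H{\left(-10,-6 \right)} = -122 + 0 \left(-3 - 10\right) = -122 + 0 \left(-13\right) = -122 + 0 = -122$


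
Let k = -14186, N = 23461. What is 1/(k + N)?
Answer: 1/9275 ≈ 0.00010782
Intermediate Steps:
1/(k + N) = 1/(-14186 + 23461) = 1/9275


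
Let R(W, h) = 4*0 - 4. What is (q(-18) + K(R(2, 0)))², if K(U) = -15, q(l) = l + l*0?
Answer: 1089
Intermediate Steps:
R(W, h) = -4 (R(W, h) = 0 - 4 = -4)
q(l) = l (q(l) = l + 0 = l)
(q(-18) + K(R(2, 0)))² = (-18 - 15)² = (-33)² = 1089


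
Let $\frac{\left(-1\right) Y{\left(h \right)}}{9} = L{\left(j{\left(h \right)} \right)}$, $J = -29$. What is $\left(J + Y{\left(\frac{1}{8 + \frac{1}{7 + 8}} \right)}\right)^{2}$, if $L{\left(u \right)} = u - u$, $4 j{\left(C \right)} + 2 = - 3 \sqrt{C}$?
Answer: $841$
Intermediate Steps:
$j{\left(C \right)} = - \frac{1}{2} - \frac{3 \sqrt{C}}{4}$ ($j{\left(C \right)} = - \frac{1}{2} + \frac{\left(-3\right) \sqrt{C}}{4} = - \frac{1}{2} - \frac{3 \sqrt{C}}{4}$)
$L{\left(u \right)} = 0$
$Y{\left(h \right)} = 0$ ($Y{\left(h \right)} = \left(-9\right) 0 = 0$)
$\left(J + Y{\left(\frac{1}{8 + \frac{1}{7 + 8}} \right)}\right)^{2} = \left(-29 + 0\right)^{2} = \left(-29\right)^{2} = 841$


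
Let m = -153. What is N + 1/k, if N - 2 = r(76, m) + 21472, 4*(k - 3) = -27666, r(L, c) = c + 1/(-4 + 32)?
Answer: 8254566847/387156 ≈ 21321.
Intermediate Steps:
r(L, c) = 1/28 + c (r(L, c) = c + 1/28 = 1/28 + c)
k = -13827/2 (k = 3 + (1/4)*(-27666) = 3 - 13833/2 = -13827/2 ≈ -6913.5)
N = 596989/28 (N = 2 + ((1/28 - 153) + 21472) = 2 + (-4283/28 + 21472) = 2 + 596933/28 = 596989/28 ≈ 21321.)
N + 1/k = 596989/28 + 1/(-13827/2) = 596989/28 - 2/13827 = 8254566847/387156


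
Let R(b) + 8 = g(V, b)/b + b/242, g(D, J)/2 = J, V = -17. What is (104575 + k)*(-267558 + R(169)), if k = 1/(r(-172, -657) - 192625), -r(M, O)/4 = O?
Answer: -58478180087825973/2089967 ≈ -2.7980e+10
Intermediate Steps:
g(D, J) = 2*J
R(b) = -6 + b/242 (R(b) = -8 + ((2*b)/b + b/242) = -8 + (2 + b*(1/242)) = -8 + (2 + b/242) = -6 + b/242)
r(M, O) = -4*O
k = -1/189997 (k = 1/(-4*(-657) - 192625) = 1/(2628 - 192625) = 1/(-189997) = -1/189997 ≈ -5.2632e-6)
(104575 + k)*(-267558 + R(169)) = (104575 - 1/189997)*(-267558 + (-6 + (1/242)*169)) = 19868936274*(-267558 + (-6 + 169/242))/189997 = 19868936274*(-267558 - 1283/242)/189997 = (19868936274/189997)*(-64750319/242) = -58478180087825973/2089967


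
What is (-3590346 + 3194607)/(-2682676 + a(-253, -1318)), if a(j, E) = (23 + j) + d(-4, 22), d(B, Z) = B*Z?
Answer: 395739/2682994 ≈ 0.14750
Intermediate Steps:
a(j, E) = -65 + j (a(j, E) = (23 + j) - 4*22 = (23 + j) - 88 = -65 + j)
(-3590346 + 3194607)/(-2682676 + a(-253, -1318)) = (-3590346 + 3194607)/(-2682676 + (-65 - 253)) = -395739/(-2682676 - 318) = -395739/(-2682994) = -395739*(-1/2682994) = 395739/2682994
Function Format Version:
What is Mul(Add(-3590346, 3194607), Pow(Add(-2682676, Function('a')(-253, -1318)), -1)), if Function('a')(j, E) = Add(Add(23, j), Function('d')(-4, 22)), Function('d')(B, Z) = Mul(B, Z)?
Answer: Rational(395739, 2682994) ≈ 0.14750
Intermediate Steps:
Function('a')(j, E) = Add(-65, j) (Function('a')(j, E) = Add(Add(23, j), Mul(-4, 22)) = Add(Add(23, j), -88) = Add(-65, j))
Mul(Add(-3590346, 3194607), Pow(Add(-2682676, Function('a')(-253, -1318)), -1)) = Mul(Add(-3590346, 3194607), Pow(Add(-2682676, Add(-65, -253)), -1)) = Mul(-395739, Pow(Add(-2682676, -318), -1)) = Mul(-395739, Pow(-2682994, -1)) = Mul(-395739, Rational(-1, 2682994)) = Rational(395739, 2682994)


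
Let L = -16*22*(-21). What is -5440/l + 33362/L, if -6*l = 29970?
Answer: 985027/175824 ≈ 5.6023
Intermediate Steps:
l = -4995 (l = -1/6*29970 = -4995)
L = 7392 (L = -352*(-21) = 7392)
-5440/l + 33362/L = -5440/(-4995) + 33362/7392 = -5440*(-1/4995) + 33362*(1/7392) = 1088/999 + 2383/528 = 985027/175824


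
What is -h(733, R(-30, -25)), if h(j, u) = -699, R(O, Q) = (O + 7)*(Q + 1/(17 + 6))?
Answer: 699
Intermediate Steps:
R(O, Q) = (7 + O)*(1/23 + Q) (R(O, Q) = (7 + O)*(Q + 1/23) = (7 + O)*(1/23 + Q))
-h(733, R(-30, -25)) = -1*(-699) = 699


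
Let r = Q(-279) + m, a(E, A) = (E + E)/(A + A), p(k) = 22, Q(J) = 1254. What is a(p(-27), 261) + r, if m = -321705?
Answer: -83637689/261 ≈ -3.2045e+5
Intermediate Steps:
a(E, A) = E/A (a(E, A) = (2*E)/((2*A)) = (2*E)*(1/(2*A)) = E/A)
r = -320451 (r = 1254 - 321705 = -320451)
a(p(-27), 261) + r = 22/261 - 320451 = -83637689/261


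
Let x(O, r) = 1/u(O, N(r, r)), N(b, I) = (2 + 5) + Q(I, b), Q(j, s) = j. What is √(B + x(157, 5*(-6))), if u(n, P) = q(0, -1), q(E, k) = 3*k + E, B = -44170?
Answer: I*√397533/3 ≈ 210.17*I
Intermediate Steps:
q(E, k) = E + 3*k
N(b, I) = 7 + I (N(b, I) = (2 + 5) + I = 7 + I)
u(n, P) = -3 (u(n, P) = 0 + 3*(-1) = 0 - 3 = -3)
x(O, r) = -⅓ (x(O, r) = 1/(-3) = -⅓)
√(B + x(157, 5*(-6))) = √(-44170 - ⅓) = √(-132511/3) = I*√397533/3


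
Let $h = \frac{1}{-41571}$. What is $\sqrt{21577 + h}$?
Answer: $\frac{\sqrt{4143138915454}}{13857} \approx 146.89$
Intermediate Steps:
$h = - \frac{1}{41571} \approx -2.4055 \cdot 10^{-5}$
$\sqrt{21577 + h} = \sqrt{21577 - \frac{1}{41571}} = \sqrt{\frac{896977466}{41571}} = \frac{\sqrt{4143138915454}}{13857}$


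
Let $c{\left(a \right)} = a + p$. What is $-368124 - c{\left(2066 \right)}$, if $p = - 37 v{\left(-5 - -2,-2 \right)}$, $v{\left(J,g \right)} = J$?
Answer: $-370301$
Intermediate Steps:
$p = 111$ ($p = - 37 \left(-5 - -2\right) = - 37 \left(-5 + 2\right) = \left(-37\right) \left(-3\right) = 111$)
$c{\left(a \right)} = 111 + a$ ($c{\left(a \right)} = a + 111 = 111 + a$)
$-368124 - c{\left(2066 \right)} = -368124 - \left(111 + 2066\right) = -368124 - 2177 = -370301$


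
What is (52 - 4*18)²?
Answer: 400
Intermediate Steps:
(52 - 4*18)² = (52 - 72)² = (-20)² = 400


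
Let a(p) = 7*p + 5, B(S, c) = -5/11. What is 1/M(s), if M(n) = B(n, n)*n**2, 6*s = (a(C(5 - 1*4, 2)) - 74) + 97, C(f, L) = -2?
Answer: -99/245 ≈ -0.40408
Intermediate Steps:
B(S, c) = -5/11 (B(S, c) = -5*1/11 = -5/11)
a(p) = 5 + 7*p
s = 7/3 (s = (((5 + 7*(-2)) - 74) + 97)/6 = (((5 - 14) - 74) + 97)/6 = ((-9 - 74) + 97)/6 = (-83 + 97)/6 = (1/6)*14 = 7/3 ≈ 2.3333)
M(n) = -5*n**2/11
1/M(s) = 1/(-5*(7/3)**2/11) = 1/(-5/11*49/9) = 1/(-245/99) = -99/245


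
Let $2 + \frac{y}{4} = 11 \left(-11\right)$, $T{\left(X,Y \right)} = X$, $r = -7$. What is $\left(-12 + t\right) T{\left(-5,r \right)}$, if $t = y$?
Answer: $2520$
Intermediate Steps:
$y = -492$ ($y = -8 + 4 \cdot 11 \left(-11\right) = -8 + 4 \left(-121\right) = -8 - 484 = -492$)
$t = -492$
$\left(-12 + t\right) T{\left(-5,r \right)} = \left(-12 - 492\right) \left(-5\right) = \left(-504\right) \left(-5\right) = 2520$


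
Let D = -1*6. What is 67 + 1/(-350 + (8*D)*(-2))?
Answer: 17017/254 ≈ 66.996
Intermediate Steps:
D = -6
67 + 1/(-350 + (8*D)*(-2)) = 67 + 1/(-350 + (8*(-6))*(-2)) = 67 + 1/(-350 - 48*(-2)) = 67 + 1/(-350 + 96) = 67 + 1/(-254) = 67 - 1/254 = 17017/254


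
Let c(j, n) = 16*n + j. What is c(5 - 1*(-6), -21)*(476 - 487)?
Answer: 3575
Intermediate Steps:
c(j, n) = j + 16*n
c(5 - 1*(-6), -21)*(476 - 487) = ((5 - 1*(-6)) + 16*(-21))*(476 - 487) = ((5 + 6) - 336)*(-11) = (11 - 336)*(-11) = -325*(-11) = 3575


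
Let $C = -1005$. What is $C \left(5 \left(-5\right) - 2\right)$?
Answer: $27135$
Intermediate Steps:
$C \left(5 \left(-5\right) - 2\right) = - 1005 \left(5 \left(-5\right) - 2\right) = - 1005 \left(-25 - 2\right) = \left(-1005\right) \left(-27\right) = 27135$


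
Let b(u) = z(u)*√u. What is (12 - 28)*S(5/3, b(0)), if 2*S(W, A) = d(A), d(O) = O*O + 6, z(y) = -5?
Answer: -48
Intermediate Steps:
d(O) = 6 + O² (d(O) = O² + 6 = 6 + O²)
b(u) = -5*√u
S(W, A) = 3 + A²/2 (S(W, A) = (6 + A²)/2 = 3 + A²/2)
(12 - 28)*S(5/3, b(0)) = (12 - 28)*(3 + (-5*√0)²/2) = -16*(3 + (-5*0)²/2) = -16*(3 + (½)*0²) = -16*(3 + (½)*0) = -16*(3 + 0) = -16*3 = -48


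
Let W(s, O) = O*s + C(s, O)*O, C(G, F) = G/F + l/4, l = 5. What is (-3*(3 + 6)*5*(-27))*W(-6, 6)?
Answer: -251505/2 ≈ -1.2575e+5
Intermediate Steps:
C(G, F) = 5/4 + G/F (C(G, F) = G/F + 5/4 = 5/4 + G/F)
W(s, O) = O*s + O*(5/4 + s/O) (W(s, O) = O*s + (5/4 + s/O)*O = O*s + O*(5/4 + s/O))
(-3*(3 + 6)*5*(-27))*W(-6, 6) = (-3*(3 + 6)*5*(-27))*(-6 + (5/4)*6 + 6*(-6)) = (-27*5*(-27))*(-6 + 15/2 - 36) = (-3*45*(-27))*(-69/2) = -135*(-27)*(-69/2) = 3645*(-69/2) = -251505/2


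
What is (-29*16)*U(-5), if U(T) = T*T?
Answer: -11600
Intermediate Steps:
U(T) = T**2
(-29*16)*U(-5) = -29*16*(-5)**2 = -464*25 = -11600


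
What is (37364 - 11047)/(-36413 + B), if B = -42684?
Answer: -26317/79097 ≈ -0.33272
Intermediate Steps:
(37364 - 11047)/(-36413 + B) = (37364 - 11047)/(-36413 - 42684) = 26317/(-79097) = 26317*(-1/79097) = -26317/79097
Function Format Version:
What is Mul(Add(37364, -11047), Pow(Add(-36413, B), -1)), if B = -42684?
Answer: Rational(-26317, 79097) ≈ -0.33272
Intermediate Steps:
Mul(Add(37364, -11047), Pow(Add(-36413, B), -1)) = Mul(Add(37364, -11047), Pow(Add(-36413, -42684), -1)) = Mul(26317, Pow(-79097, -1)) = Mul(26317, Rational(-1, 79097)) = Rational(-26317, 79097)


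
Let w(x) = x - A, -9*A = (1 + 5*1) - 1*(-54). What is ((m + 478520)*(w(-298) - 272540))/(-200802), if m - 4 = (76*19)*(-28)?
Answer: 179287836724/301203 ≈ 5.9524e+5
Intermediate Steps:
A = -20/3 (A = -((1 + 5*1) - 1*(-54))/9 = -((1 + 5) + 54)/9 = -(6 + 54)/9 = -⅑*60 = -20/3 ≈ -6.6667)
w(x) = 20/3 + x (w(x) = x - 1*(-20/3) = x + 20/3 = 20/3 + x)
m = -40428 (m = 4 + (76*19)*(-28) = 4 + 1444*(-28) = 4 - 40432 = -40428)
((m + 478520)*(w(-298) - 272540))/(-200802) = ((-40428 + 478520)*((20/3 - 298) - 272540))/(-200802) = (438092*(-874/3 - 272540))*(-1/200802) = (438092*(-818494/3))*(-1/200802) = -358575673448/3*(-1/200802) = 179287836724/301203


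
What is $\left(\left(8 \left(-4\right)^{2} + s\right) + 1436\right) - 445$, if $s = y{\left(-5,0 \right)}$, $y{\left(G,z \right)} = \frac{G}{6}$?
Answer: $\frac{6709}{6} \approx 1118.2$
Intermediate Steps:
$y{\left(G,z \right)} = \frac{G}{6}$ ($y{\left(G,z \right)} = G \frac{1}{6} = \frac{G}{6}$)
$s = - \frac{5}{6}$ ($s = \frac{1}{6} \left(-5\right) = - \frac{5}{6} \approx -0.83333$)
$\left(\left(8 \left(-4\right)^{2} + s\right) + 1436\right) - 445 = \left(\left(8 \left(-4\right)^{2} - \frac{5}{6}\right) + 1436\right) - 445 = \left(\left(8 \cdot 16 - \frac{5}{6}\right) + 1436\right) - 445 = \left(\left(128 - \frac{5}{6}\right) + 1436\right) - 445 = \left(\frac{763}{6} + 1436\right) - 445 = \frac{9379}{6} - 445 = \frac{6709}{6}$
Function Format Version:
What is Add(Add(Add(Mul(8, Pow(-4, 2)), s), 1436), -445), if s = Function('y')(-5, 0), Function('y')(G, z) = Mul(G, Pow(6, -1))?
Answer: Rational(6709, 6) ≈ 1118.2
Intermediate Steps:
Function('y')(G, z) = Mul(Rational(1, 6), G) (Function('y')(G, z) = Mul(G, Rational(1, 6)) = Mul(Rational(1, 6), G))
s = Rational(-5, 6) (s = Mul(Rational(1, 6), -5) = Rational(-5, 6) ≈ -0.83333)
Add(Add(Add(Mul(8, Pow(-4, 2)), s), 1436), -445) = Add(Add(Add(Mul(8, Pow(-4, 2)), Rational(-5, 6)), 1436), -445) = Add(Add(Add(Mul(8, 16), Rational(-5, 6)), 1436), -445) = Add(Add(Add(128, Rational(-5, 6)), 1436), -445) = Add(Add(Rational(763, 6), 1436), -445) = Add(Rational(9379, 6), -445) = Rational(6709, 6)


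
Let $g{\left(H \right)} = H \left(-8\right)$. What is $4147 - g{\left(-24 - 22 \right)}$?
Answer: $3779$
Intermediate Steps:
$g{\left(H \right)} = - 8 H$
$4147 - g{\left(-24 - 22 \right)} = 4147 - - 8 \left(-24 - 22\right) = 4147 - \left(-8\right) \left(-46\right) = 4147 - 368 = 3779$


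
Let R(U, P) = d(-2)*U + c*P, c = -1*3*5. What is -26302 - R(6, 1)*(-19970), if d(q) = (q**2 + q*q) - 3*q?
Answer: 1351628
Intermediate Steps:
c = -15 (c = -3*5 = -15)
d(q) = -3*q + 2*q**2 (d(q) = (q**2 + q**2) - 3*q = 2*q**2 - 3*q = -3*q + 2*q**2)
R(U, P) = -15*P + 14*U (R(U, P) = (-2*(-3 + 2*(-2)))*U - 15*P = (-2*(-3 - 4))*U - 15*P = (-2*(-7))*U - 15*P = 14*U - 15*P = -15*P + 14*U)
-26302 - R(6, 1)*(-19970) = -26302 - (-15*1 + 14*6)*(-19970) = -26302 - (-15 + 84)*(-19970) = -26302 - 69*(-19970) = -26302 - 1*(-1377930) = -26302 + 1377930 = 1351628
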